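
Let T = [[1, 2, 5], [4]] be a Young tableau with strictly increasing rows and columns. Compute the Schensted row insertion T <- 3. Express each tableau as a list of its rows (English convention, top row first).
[[1, 2, 3], [4, 5]]

In row 1, 3 replaces 5 (the leftmost entry greater than 3); 5 is bumped to row 2. 5 is appended to row 2. The new tableau is [[1, 2, 3], [4, 5]].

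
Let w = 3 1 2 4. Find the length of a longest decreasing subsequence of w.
2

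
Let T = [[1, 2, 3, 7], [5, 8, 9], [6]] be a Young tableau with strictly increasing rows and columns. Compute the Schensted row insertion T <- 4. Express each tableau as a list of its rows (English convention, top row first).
In row 1, 4 replaces 7 (the leftmost entry greater than 4); 7 is bumped to row 2. In row 2, 7 replaces 8 (the leftmost entry greater than 7); 8 is bumped to row 3. 8 is appended to row 3. The new tableau is [[1, 2, 3, 4], [5, 7, 9], [6, 8]].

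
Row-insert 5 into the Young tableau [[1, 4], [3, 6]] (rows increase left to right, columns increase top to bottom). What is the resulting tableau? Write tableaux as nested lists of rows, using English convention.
[[1, 4, 5], [3, 6]]

5 is larger than every entry of row 1, so it is appended to row 1. The new tableau is [[1, 4, 5], [3, 6]].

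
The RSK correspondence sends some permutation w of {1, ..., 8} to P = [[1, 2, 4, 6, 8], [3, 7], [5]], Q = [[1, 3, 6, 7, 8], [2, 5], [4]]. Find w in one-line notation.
Reverse the RSK construction: for i from n down to 1, find the cell of Q containing i, remove the entry at that cell from P, and reverse-bump it up through P; the value ejected from row 1 is w(i).

Step i=8: Q has 8 at row 1, column 5; remove that cell from P, ejecting 8. So w(8) = 8. P is now [[1, 2, 4, 6], [3, 7], [5]].
Step i=7: Q has 7 at row 1, column 4; remove that cell from P, ejecting 6. So w(7) = 6. P is now [[1, 2, 4], [3, 7], [5]].
Step i=6: Q has 6 at row 1, column 3; remove that cell from P, ejecting 4. So w(6) = 4. P is now [[1, 2], [3, 7], [5]].
Step i=5: Q has 5 at row 2, column 2; remove 7 from row 2 of P and reverse-bump: 7 enters row 1 and ejects 2. So w(5) = 2. P is now [[1, 7], [3], [5]].
Step i=4: Q has 4 at row 3, column 1; remove 5 from row 3 of P and reverse-bump: 5 enters row 2 and ejects 3; 3 enters row 1 and ejects 1. So w(4) = 1. P is now [[3, 7], [5]].
Step i=3: Q has 3 at row 1, column 2; remove that cell from P, ejecting 7. So w(3) = 7. P is now [[3], [5]].
Step i=2: Q has 2 at row 2, column 1; remove 5 from row 2 of P and reverse-bump: 5 enters row 1 and ejects 3. So w(2) = 3. P is now [[5]].
Step i=1: Q has 1 at row 1, column 1; remove that cell from P, ejecting 5. So w(1) = 5. P is now [].

So w = 5 3 7 1 2 4 6 8.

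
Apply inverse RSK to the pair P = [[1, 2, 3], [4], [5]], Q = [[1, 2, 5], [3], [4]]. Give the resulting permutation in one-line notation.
Reverse the RSK construction: for i from n down to 1, find the cell of Q containing i, remove the entry at that cell from P, and reverse-bump it up through P; the value ejected from row 1 is w(i).

Step i=5: Q has 5 at row 1, column 3; remove that cell from P, ejecting 3. So w(5) = 3. P is now [[1, 2], [4], [5]].
Step i=4: Q has 4 at row 3, column 1; remove 5 from row 3 of P and reverse-bump: 5 enters row 2 and ejects 4; 4 enters row 1 and ejects 2. So w(4) = 2. P is now [[1, 4], [5]].
Step i=3: Q has 3 at row 2, column 1; remove 5 from row 2 of P and reverse-bump: 5 enters row 1 and ejects 4. So w(3) = 4. P is now [[1, 5]].
Step i=2: Q has 2 at row 1, column 2; remove that cell from P, ejecting 5. So w(2) = 5. P is now [[1]].
Step i=1: Q has 1 at row 1, column 1; remove that cell from P, ejecting 1. So w(1) = 1. P is now [].

So w = 1 5 4 2 3.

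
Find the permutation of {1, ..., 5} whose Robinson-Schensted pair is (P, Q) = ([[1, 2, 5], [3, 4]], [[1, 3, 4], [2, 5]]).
Reverse the RSK construction: for i from n down to 1, find the cell of Q containing i, remove the entry at that cell from P, and reverse-bump it up through P; the value ejected from row 1 is w(i).

Step i=5: Q has 5 at row 2, column 2; remove 4 from row 2 of P and reverse-bump: 4 enters row 1 and ejects 2. So w(5) = 2. P is now [[1, 4, 5], [3]].
Step i=4: Q has 4 at row 1, column 3; remove that cell from P, ejecting 5. So w(4) = 5. P is now [[1, 4], [3]].
Step i=3: Q has 3 at row 1, column 2; remove that cell from P, ejecting 4. So w(3) = 4. P is now [[1], [3]].
Step i=2: Q has 2 at row 2, column 1; remove 3 from row 2 of P and reverse-bump: 3 enters row 1 and ejects 1. So w(2) = 1. P is now [[3]].
Step i=1: Q has 1 at row 1, column 1; remove that cell from P, ejecting 3. So w(1) = 3. P is now [].

So w = 3 1 4 5 2.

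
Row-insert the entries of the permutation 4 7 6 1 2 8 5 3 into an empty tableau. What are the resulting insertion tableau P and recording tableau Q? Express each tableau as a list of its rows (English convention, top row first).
Insert each entry of the permutation into P by Schensted row insertion, recording in Q the position of each new cell.

Insert 4: appended to row 1. P = [[4]], Q = [[1]].
Insert 7: appended to row 1. P = [[4, 7]], Q = [[1, 2]].
Insert 6: 6 bumps 7 from row 1; 7 starts row 2. P = [[4, 6], [7]], Q = [[1, 2], [3]].
Insert 1: 1 bumps 4 from row 1; 4 bumps 7 from row 2; 7 starts row 3. P = [[1, 6], [4], [7]], Q = [[1, 2], [3], [4]].
Insert 2: 2 bumps 6 from row 1; 6 appends to row 2. P = [[1, 2], [4, 6], [7]], Q = [[1, 2], [3, 5], [4]].
Insert 8: appended to row 1. P = [[1, 2, 8], [4, 6], [7]], Q = [[1, 2, 6], [3, 5], [4]].
Insert 5: 5 bumps 8 from row 1; 8 appends to row 2. P = [[1, 2, 5], [4, 6, 8], [7]], Q = [[1, 2, 6], [3, 5, 7], [4]].
Insert 3: 3 bumps 5 from row 1; 5 bumps 6 from row 2; 6 bumps 7 from row 3; 7 starts row 4. P = [[1, 2, 3], [4, 5, 8], [6], [7]], Q = [[1, 2, 6], [3, 5, 7], [4], [8]].

So P = [[1, 2, 3], [4, 5, 8], [6], [7]], Q = [[1, 2, 6], [3, 5, 7], [4], [8]].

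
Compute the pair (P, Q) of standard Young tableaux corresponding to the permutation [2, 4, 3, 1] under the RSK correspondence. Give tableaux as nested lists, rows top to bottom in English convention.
Insert each entry of the permutation into P by Schensted row insertion, recording in Q the position of each new cell.

After inserting 2: P = [[2]].
After inserting 4: P = [[2, 4]].
After inserting 3: P = [[2, 3], [4]].
After inserting 1: P = [[1, 3], [2], [4]].

So P = [[1, 3], [2], [4]], Q = [[1, 2], [3], [4]].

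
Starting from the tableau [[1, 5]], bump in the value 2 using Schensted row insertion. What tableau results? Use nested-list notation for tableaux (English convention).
[[1, 2], [5]]

In row 1, 2 replaces 5 (the leftmost entry greater than 2); 5 is bumped to row 2. 5 starts a new row 2. The new tableau is [[1, 2], [5]].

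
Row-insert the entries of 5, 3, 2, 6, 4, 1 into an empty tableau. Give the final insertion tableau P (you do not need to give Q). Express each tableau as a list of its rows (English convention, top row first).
P = [[1, 4], [2, 6], [3], [5]]

Insert 5: appended to row 1. P = [[5]].
Insert 3: 3 bumps 5 from row 1; 5 starts row 2. P = [[3], [5]].
Insert 2: 2 bumps 3 from row 1; 3 bumps 5 from row 2; 5 starts row 3. P = [[2], [3], [5]].
Insert 6: appended to row 1. P = [[2, 6], [3], [5]].
Insert 4: 4 bumps 6 from row 1; 6 appends to row 2. P = [[2, 4], [3, 6], [5]].
Insert 1: 1 bumps 2 from row 1; 2 bumps 3 from row 2; 3 bumps 5 from row 3; 5 starts row 4. P = [[1, 4], [2, 6], [3], [5]].

So P = [[1, 4], [2, 6], [3], [5]].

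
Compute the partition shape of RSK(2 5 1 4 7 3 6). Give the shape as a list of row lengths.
Row-insert each entry into an empty tableau.

After inserting 2: P = [[2]].
After inserting 5: P = [[2, 5]].
After inserting 1: P = [[1, 5], [2]].
After inserting 4: P = [[1, 4], [2, 5]].
After inserting 7: P = [[1, 4, 7], [2, 5]].
After inserting 3: P = [[1, 3, 7], [2, 4], [5]].
After inserting 6: P = [[1, 3, 6], [2, 4, 7], [5]].

The final insertion tableau P = [[1, 3, 6], [2, 4, 7], [5]] has shape [3, 3, 1].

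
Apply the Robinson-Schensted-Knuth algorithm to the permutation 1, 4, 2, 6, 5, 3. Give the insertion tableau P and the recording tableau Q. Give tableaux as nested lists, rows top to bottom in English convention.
Insert each entry of the permutation into P by Schensted row insertion, recording in Q the position of each new cell.

After inserting 1: P = [[1]].
After inserting 4: P = [[1, 4]].
After inserting 2: P = [[1, 2], [4]].
After inserting 6: P = [[1, 2, 6], [4]].
After inserting 5: P = [[1, 2, 5], [4, 6]].
After inserting 3: P = [[1, 2, 3], [4, 5], [6]].

So P = [[1, 2, 3], [4, 5], [6]], Q = [[1, 2, 4], [3, 5], [6]].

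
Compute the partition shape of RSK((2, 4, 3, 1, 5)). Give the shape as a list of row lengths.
[3, 1, 1]

Row-insert each entry into an empty tableau.

After inserting 2: P = [[2]].
After inserting 4: P = [[2, 4]].
After inserting 3: P = [[2, 3], [4]].
After inserting 1: P = [[1, 3], [2], [4]].
After inserting 5: P = [[1, 3, 5], [2], [4]].

The final insertion tableau P = [[1, 3, 5], [2], [4]] has shape [3, 1, 1].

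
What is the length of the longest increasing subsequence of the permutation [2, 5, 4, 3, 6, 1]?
3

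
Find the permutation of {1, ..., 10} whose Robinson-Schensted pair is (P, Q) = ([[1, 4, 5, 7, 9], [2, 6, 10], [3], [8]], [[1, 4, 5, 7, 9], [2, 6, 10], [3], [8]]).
Reverse the RSK construction: for i from n down to 1, find the cell of Q containing i, remove the entry at that cell from P, and reverse-bump it up through P; the value ejected from row 1 is w(i).

Step i=10: Q has 10 at row 2, column 3; remove 10 from row 2 of P and reverse-bump: 10 enters row 1 and ejects 9. So w(10) = 9. P is now [[1, 4, 5, 7, 10], [2, 6], [3], [8]].
Step i=9: Q has 9 at row 1, column 5; remove that cell from P, ejecting 10. So w(9) = 10. P is now [[1, 4, 5, 7], [2, 6], [3], [8]].
Step i=8: Q has 8 at row 4, column 1; remove 8 from row 4 of P and reverse-bump: 8 enters row 3 and ejects 3; 3 enters row 2 and ejects 2; 2 enters row 1 and ejects 1. So w(8) = 1. P is now [[2, 4, 5, 7], [3, 6], [8]].
Step i=7: Q has 7 at row 1, column 4; remove that cell from P, ejecting 7. So w(7) = 7. P is now [[2, 4, 5], [3, 6], [8]].
Step i=6: Q has 6 at row 2, column 2; remove 6 from row 2 of P and reverse-bump: 6 enters row 1 and ejects 5. So w(6) = 5. P is now [[2, 4, 6], [3], [8]].
Step i=5: Q has 5 at row 1, column 3; remove that cell from P, ejecting 6. So w(5) = 6. P is now [[2, 4], [3], [8]].
Step i=4: Q has 4 at row 1, column 2; remove that cell from P, ejecting 4. So w(4) = 4. P is now [[2], [3], [8]].
Step i=3: Q has 3 at row 3, column 1; remove 8 from row 3 of P and reverse-bump: 8 enters row 2 and ejects 3; 3 enters row 1 and ejects 2. So w(3) = 2. P is now [[3], [8]].
Step i=2: Q has 2 at row 2, column 1; remove 8 from row 2 of P and reverse-bump: 8 enters row 1 and ejects 3. So w(2) = 3. P is now [[8]].
Step i=1: Q has 1 at row 1, column 1; remove that cell from P, ejecting 8. So w(1) = 8. P is now [].

So w = 8 3 2 4 6 5 7 1 10 9.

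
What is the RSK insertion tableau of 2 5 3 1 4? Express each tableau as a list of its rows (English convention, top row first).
P = [[1, 3, 4], [2], [5]]

Insert 2: appended to row 1. P = [[2]].
Insert 5: appended to row 1. P = [[2, 5]].
Insert 3: 3 bumps 5 from row 1; 5 starts row 2. P = [[2, 3], [5]].
Insert 1: 1 bumps 2 from row 1; 2 bumps 5 from row 2; 5 starts row 3. P = [[1, 3], [2], [5]].
Insert 4: appended to row 1. P = [[1, 3, 4], [2], [5]].

So P = [[1, 3, 4], [2], [5]].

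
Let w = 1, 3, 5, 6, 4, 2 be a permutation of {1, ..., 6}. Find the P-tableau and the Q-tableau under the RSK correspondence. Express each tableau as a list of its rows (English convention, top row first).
P = [[1, 2, 4, 6], [3], [5]], Q = [[1, 2, 3, 4], [5], [6]]

Insert each entry of the permutation into P by Schensted row insertion, recording in Q the position of each new cell.

Insert 1: appended to row 1. P = [[1]].
Insert 3: appended to row 1. P = [[1, 3]].
Insert 5: appended to row 1. P = [[1, 3, 5]].
Insert 6: appended to row 1. P = [[1, 3, 5, 6]].
Insert 4: 4 bumps 5 from row 1; 5 starts row 2. P = [[1, 3, 4, 6], [5]].
Insert 2: 2 bumps 3 from row 1; 3 bumps 5 from row 2; 5 starts row 3. P = [[1, 2, 4, 6], [3], [5]].

So P = [[1, 2, 4, 6], [3], [5]], Q = [[1, 2, 3, 4], [5], [6]].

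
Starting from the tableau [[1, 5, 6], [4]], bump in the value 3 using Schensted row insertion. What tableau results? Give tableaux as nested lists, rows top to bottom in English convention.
In row 1, 3 replaces 5 (the leftmost entry greater than 3); 5 is bumped to row 2. 5 is appended to row 2. The new tableau is [[1, 3, 6], [4, 5]].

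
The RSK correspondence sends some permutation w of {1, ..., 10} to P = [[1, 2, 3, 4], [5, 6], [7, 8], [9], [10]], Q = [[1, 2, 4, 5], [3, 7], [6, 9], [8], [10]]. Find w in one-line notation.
Reverse the RSK construction: for i from n down to 1, find the cell of Q containing i, remove the entry at that cell from P, and reverse-bump it up through P; the value ejected from row 1 is w(i).

Step i=10: Q has 10 at row 5, column 1; remove 10 from row 5 of P and reverse-bump: 10 enters row 4 and ejects 9; 9 enters row 3 and ejects 8; 8 enters row 2 and ejects 6; 6 enters row 1 and ejects 4. So w(10) = 4. P is now [[1, 2, 3, 6], [5, 8], [7, 9], [10]].
Step i=9: Q has 9 at row 3, column 2; remove 9 from row 3 of P and reverse-bump: 9 enters row 2 and ejects 8; 8 enters row 1 and ejects 6. So w(9) = 6. P is now [[1, 2, 3, 8], [5, 9], [7], [10]].
Step i=8: Q has 8 at row 4, column 1; remove 10 from row 4 of P and reverse-bump: 10 enters row 3 and ejects 7; 7 enters row 2 and ejects 5; 5 enters row 1 and ejects 3. So w(8) = 3. P is now [[1, 2, 5, 8], [7, 9], [10]].
Step i=7: Q has 7 at row 2, column 2; remove 9 from row 2 of P and reverse-bump: 9 enters row 1 and ejects 8. So w(7) = 8. P is now [[1, 2, 5, 9], [7], [10]].
Step i=6: Q has 6 at row 3, column 1; remove 10 from row 3 of P and reverse-bump: 10 enters row 2 and ejects 7; 7 enters row 1 and ejects 5. So w(6) = 5. P is now [[1, 2, 7, 9], [10]].
Step i=5: Q has 5 at row 1, column 4; remove that cell from P, ejecting 9. So w(5) = 9. P is now [[1, 2, 7], [10]].
Step i=4: Q has 4 at row 1, column 3; remove that cell from P, ejecting 7. So w(4) = 7. P is now [[1, 2], [10]].
Step i=3: Q has 3 at row 2, column 1; remove 10 from row 2 of P and reverse-bump: 10 enters row 1 and ejects 2. So w(3) = 2. P is now [[1, 10]].
Step i=2: Q has 2 at row 1, column 2; remove that cell from P, ejecting 10. So w(2) = 10. P is now [[1]].
Step i=1: Q has 1 at row 1, column 1; remove that cell from P, ejecting 1. So w(1) = 1. P is now [].

So w = 1 10 2 7 9 5 8 3 6 4.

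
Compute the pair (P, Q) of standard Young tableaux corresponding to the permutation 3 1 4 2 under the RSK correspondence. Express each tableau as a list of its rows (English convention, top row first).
P = [[1, 2], [3, 4]], Q = [[1, 3], [2, 4]]

Insert each entry of the permutation into P by Schensted row insertion, recording in Q the position of each new cell.

Insert 3: appended to row 1. P = [[3]], Q = [[1]].
Insert 1: 1 bumps 3 from row 1; 3 starts row 2. P = [[1], [3]], Q = [[1], [2]].
Insert 4: appended to row 1. P = [[1, 4], [3]], Q = [[1, 3], [2]].
Insert 2: 2 bumps 4 from row 1; 4 appends to row 2. P = [[1, 2], [3, 4]], Q = [[1, 3], [2, 4]].

So P = [[1, 2], [3, 4]], Q = [[1, 3], [2, 4]].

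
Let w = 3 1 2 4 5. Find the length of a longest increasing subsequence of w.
4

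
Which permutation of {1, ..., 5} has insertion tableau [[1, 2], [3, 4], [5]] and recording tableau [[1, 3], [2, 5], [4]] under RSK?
5 3 4 1 2

Reverse the RSK construction: for i from n down to 1, find the cell of Q containing i, remove the entry at that cell from P, and reverse-bump it up through P; the value ejected from row 1 is w(i).

Step i=5: Q has 5 at row 2, column 2; remove 4 from row 2 of P and reverse-bump: 4 enters row 1 and ejects 2. So w(5) = 2. P is now [[1, 4], [3], [5]].
Step i=4: Q has 4 at row 3, column 1; remove 5 from row 3 of P and reverse-bump: 5 enters row 2 and ejects 3; 3 enters row 1 and ejects 1. So w(4) = 1. P is now [[3, 4], [5]].
Step i=3: Q has 3 at row 1, column 2; remove that cell from P, ejecting 4. So w(3) = 4. P is now [[3], [5]].
Step i=2: Q has 2 at row 2, column 1; remove 5 from row 2 of P and reverse-bump: 5 enters row 1 and ejects 3. So w(2) = 3. P is now [[5]].
Step i=1: Q has 1 at row 1, column 1; remove that cell from P, ejecting 5. So w(1) = 5. P is now [].

So w = 5 3 4 1 2.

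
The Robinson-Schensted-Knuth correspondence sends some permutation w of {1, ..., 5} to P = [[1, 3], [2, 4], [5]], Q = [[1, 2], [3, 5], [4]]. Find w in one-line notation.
Reverse RSK: for i = n, n-1, ..., 1, locate i in Q, remove the corresponding corner cell from P, and reverse-bump its entry up through P; the value ejected from row 1 is w(i).

So w = 2 5 4 1 3.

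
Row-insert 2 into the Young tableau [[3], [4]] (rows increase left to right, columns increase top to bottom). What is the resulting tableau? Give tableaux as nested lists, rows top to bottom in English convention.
In row 1, 2 replaces 3 (the leftmost entry greater than 2); 3 is bumped to row 2. In row 2, 3 replaces 4 (the leftmost entry greater than 3); 4 is bumped to row 3. 4 starts a new row 3. The new tableau is [[2], [3], [4]].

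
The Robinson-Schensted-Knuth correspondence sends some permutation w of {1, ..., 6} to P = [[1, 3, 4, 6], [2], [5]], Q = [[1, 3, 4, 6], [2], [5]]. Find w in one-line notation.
5 2 3 4 1 6

Reverse the RSK construction: for i from n down to 1, find the cell of Q containing i, remove the entry at that cell from P, and reverse-bump it up through P; the value ejected from row 1 is w(i).

Step i=6: Q has 6 at row 1, column 4; remove that cell from P, ejecting 6. So w(6) = 6. P is now [[1, 3, 4], [2], [5]].
Step i=5: Q has 5 at row 3, column 1; remove 5 from row 3 of P and reverse-bump: 5 enters row 2 and ejects 2; 2 enters row 1 and ejects 1. So w(5) = 1. P is now [[2, 3, 4], [5]].
Step i=4: Q has 4 at row 1, column 3; remove that cell from P, ejecting 4. So w(4) = 4. P is now [[2, 3], [5]].
Step i=3: Q has 3 at row 1, column 2; remove that cell from P, ejecting 3. So w(3) = 3. P is now [[2], [5]].
Step i=2: Q has 2 at row 2, column 1; remove 5 from row 2 of P and reverse-bump: 5 enters row 1 and ejects 2. So w(2) = 2. P is now [[5]].
Step i=1: Q has 1 at row 1, column 1; remove that cell from P, ejecting 5. So w(1) = 5. P is now [].

So w = 5 2 3 4 1 6.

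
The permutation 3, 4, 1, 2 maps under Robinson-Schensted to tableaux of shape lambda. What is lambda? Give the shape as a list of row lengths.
[2, 2]

Row-insert each entry into an empty tableau.

After inserting 3: P = [[3]].
After inserting 4: P = [[3, 4]].
After inserting 1: P = [[1, 4], [3]].
After inserting 2: P = [[1, 2], [3, 4]].

The final insertion tableau P = [[1, 2], [3, 4]] has shape [2, 2].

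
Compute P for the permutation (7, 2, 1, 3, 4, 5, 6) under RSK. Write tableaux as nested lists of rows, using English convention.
Insert 7: appended to row 1. P = [[7]].
Insert 2: 2 bumps 7 from row 1; 7 starts row 2. P = [[2], [7]].
Insert 1: 1 bumps 2 from row 1; 2 bumps 7 from row 2; 7 starts row 3. P = [[1], [2], [7]].
Insert 3: appended to row 1. P = [[1, 3], [2], [7]].
Insert 4: appended to row 1. P = [[1, 3, 4], [2], [7]].
Insert 5: appended to row 1. P = [[1, 3, 4, 5], [2], [7]].
Insert 6: appended to row 1. P = [[1, 3, 4, 5, 6], [2], [7]].

So P = [[1, 3, 4, 5, 6], [2], [7]].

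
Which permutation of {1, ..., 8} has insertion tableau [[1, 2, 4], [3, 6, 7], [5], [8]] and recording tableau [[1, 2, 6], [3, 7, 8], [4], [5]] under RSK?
Reverse the RSK construction: for i from n down to 1, find the cell of Q containing i, remove the entry at that cell from P, and reverse-bump it up through P; the value ejected from row 1 is w(i).

Step i=8: Q has 8 at row 2, column 3; remove 7 from row 2 of P and reverse-bump: 7 enters row 1 and ejects 4. So w(8) = 4. P is now [[1, 2, 7], [3, 6], [5], [8]].
Step i=7: Q has 7 at row 2, column 2; remove 6 from row 2 of P and reverse-bump: 6 enters row 1 and ejects 2. So w(7) = 2. P is now [[1, 6, 7], [3], [5], [8]].
Step i=6: Q has 6 at row 1, column 3; remove that cell from P, ejecting 7. So w(6) = 7. P is now [[1, 6], [3], [5], [8]].
Step i=5: Q has 5 at row 4, column 1; remove 8 from row 4 of P and reverse-bump: 8 enters row 3 and ejects 5; 5 enters row 2 and ejects 3; 3 enters row 1 and ejects 1. So w(5) = 1. P is now [[3, 6], [5], [8]].
Step i=4: Q has 4 at row 3, column 1; remove 8 from row 3 of P and reverse-bump: 8 enters row 2 and ejects 5; 5 enters row 1 and ejects 3. So w(4) = 3. P is now [[5, 6], [8]].
Step i=3: Q has 3 at row 2, column 1; remove 8 from row 2 of P and reverse-bump: 8 enters row 1 and ejects 6. So w(3) = 6. P is now [[5, 8]].
Step i=2: Q has 2 at row 1, column 2; remove that cell from P, ejecting 8. So w(2) = 8. P is now [[5]].
Step i=1: Q has 1 at row 1, column 1; remove that cell from P, ejecting 5. So w(1) = 5. P is now [].

So w = 5 8 6 3 1 7 2 4.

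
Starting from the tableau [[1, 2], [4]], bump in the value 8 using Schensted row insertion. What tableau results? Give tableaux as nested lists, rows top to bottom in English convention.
[[1, 2, 8], [4]]

8 is larger than every entry of row 1, so it is appended to row 1. The new tableau is [[1, 2, 8], [4]].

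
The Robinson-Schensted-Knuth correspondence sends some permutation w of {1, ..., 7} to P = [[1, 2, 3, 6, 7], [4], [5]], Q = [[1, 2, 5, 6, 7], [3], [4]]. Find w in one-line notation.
Reverse the RSK construction: for i from n down to 1, find the cell of Q containing i, remove the entry at that cell from P, and reverse-bump it up through P; the value ejected from row 1 is w(i).

Step i=7: Q has 7 at row 1, column 5; remove that cell from P, ejecting 7. So w(7) = 7. P is now [[1, 2, 3, 6], [4], [5]].
Step i=6: Q has 6 at row 1, column 4; remove that cell from P, ejecting 6. So w(6) = 6. P is now [[1, 2, 3], [4], [5]].
Step i=5: Q has 5 at row 1, column 3; remove that cell from P, ejecting 3. So w(5) = 3. P is now [[1, 2], [4], [5]].
Step i=4: Q has 4 at row 3, column 1; remove 5 from row 3 of P and reverse-bump: 5 enters row 2 and ejects 4; 4 enters row 1 and ejects 2. So w(4) = 2. P is now [[1, 4], [5]].
Step i=3: Q has 3 at row 2, column 1; remove 5 from row 2 of P and reverse-bump: 5 enters row 1 and ejects 4. So w(3) = 4. P is now [[1, 5]].
Step i=2: Q has 2 at row 1, column 2; remove that cell from P, ejecting 5. So w(2) = 5. P is now [[1]].
Step i=1: Q has 1 at row 1, column 1; remove that cell from P, ejecting 1. So w(1) = 1. P is now [].

So w = 1 5 4 2 3 6 7.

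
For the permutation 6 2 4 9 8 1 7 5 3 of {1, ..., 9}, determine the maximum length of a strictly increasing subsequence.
3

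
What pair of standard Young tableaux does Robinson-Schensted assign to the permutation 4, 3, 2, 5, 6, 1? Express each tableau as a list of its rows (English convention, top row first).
P = [[1, 5, 6], [2], [3], [4]], Q = [[1, 4, 5], [2], [3], [6]]

Insert each entry of the permutation into P by Schensted row insertion, recording in Q the position of each new cell.

Insert 4: appended to row 1. P = [[4]].
Insert 3: 3 bumps 4 from row 1; 4 starts row 2. P = [[3], [4]].
Insert 2: 2 bumps 3 from row 1; 3 bumps 4 from row 2; 4 starts row 3. P = [[2], [3], [4]].
Insert 5: appended to row 1. P = [[2, 5], [3], [4]].
Insert 6: appended to row 1. P = [[2, 5, 6], [3], [4]].
Insert 1: 1 bumps 2 from row 1; 2 bumps 3 from row 2; 3 bumps 4 from row 3; 4 starts row 4. P = [[1, 5, 6], [2], [3], [4]].

So P = [[1, 5, 6], [2], [3], [4]], Q = [[1, 4, 5], [2], [3], [6]].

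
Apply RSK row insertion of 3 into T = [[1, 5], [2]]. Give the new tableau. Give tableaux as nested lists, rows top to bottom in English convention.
In row 1, 3 replaces 5 (the leftmost entry greater than 3); 5 is bumped to row 2. 5 is appended to row 2. The new tableau is [[1, 3], [2, 5]].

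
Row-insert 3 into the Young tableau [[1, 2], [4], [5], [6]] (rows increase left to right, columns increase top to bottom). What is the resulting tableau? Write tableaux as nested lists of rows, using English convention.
[[1, 2, 3], [4], [5], [6]]

3 is larger than every entry of row 1, so it is appended to row 1. The new tableau is [[1, 2, 3], [4], [5], [6]].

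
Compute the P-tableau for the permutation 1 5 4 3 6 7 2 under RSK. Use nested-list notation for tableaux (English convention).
Insert 1: appended to row 1. P = [[1]].
Insert 5: appended to row 1. P = [[1, 5]].
Insert 4: 4 bumps 5 from row 1; 5 starts row 2. P = [[1, 4], [5]].
Insert 3: 3 bumps 4 from row 1; 4 bumps 5 from row 2; 5 starts row 3. P = [[1, 3], [4], [5]].
Insert 6: appended to row 1. P = [[1, 3, 6], [4], [5]].
Insert 7: appended to row 1. P = [[1, 3, 6, 7], [4], [5]].
Insert 2: 2 bumps 3 from row 1; 3 bumps 4 from row 2; 4 bumps 5 from row 3; 5 starts row 4. P = [[1, 2, 6, 7], [3], [4], [5]].

So P = [[1, 2, 6, 7], [3], [4], [5]].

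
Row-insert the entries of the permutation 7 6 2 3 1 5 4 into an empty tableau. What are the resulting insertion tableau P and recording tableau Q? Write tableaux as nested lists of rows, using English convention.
Insert each entry of the permutation into P by Schensted row insertion, recording in Q the position of each new cell.

Insert 7: appended to row 1. P = [[7]], Q = [[1]].
Insert 6: 6 bumps 7 from row 1; 7 starts row 2. P = [[6], [7]], Q = [[1], [2]].
Insert 2: 2 bumps 6 from row 1; 6 bumps 7 from row 2; 7 starts row 3. P = [[2], [6], [7]], Q = [[1], [2], [3]].
Insert 3: appended to row 1. P = [[2, 3], [6], [7]], Q = [[1, 4], [2], [3]].
Insert 1: 1 bumps 2 from row 1; 2 bumps 6 from row 2; 6 bumps 7 from row 3; 7 starts row 4. P = [[1, 3], [2], [6], [7]], Q = [[1, 4], [2], [3], [5]].
Insert 5: appended to row 1. P = [[1, 3, 5], [2], [6], [7]], Q = [[1, 4, 6], [2], [3], [5]].
Insert 4: 4 bumps 5 from row 1; 5 appends to row 2. P = [[1, 3, 4], [2, 5], [6], [7]], Q = [[1, 4, 6], [2, 7], [3], [5]].

So P = [[1, 3, 4], [2, 5], [6], [7]], Q = [[1, 4, 6], [2, 7], [3], [5]].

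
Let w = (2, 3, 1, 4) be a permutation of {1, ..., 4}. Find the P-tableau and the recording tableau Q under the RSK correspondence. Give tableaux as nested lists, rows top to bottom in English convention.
P = [[1, 3, 4], [2]], Q = [[1, 2, 4], [3]]

Insert each entry of the permutation into P by Schensted row insertion, recording in Q the position of each new cell.

Insert 2: appended to row 1. P = [[2]].
Insert 3: appended to row 1. P = [[2, 3]].
Insert 1: 1 bumps 2 from row 1; 2 starts row 2. P = [[1, 3], [2]].
Insert 4: appended to row 1. P = [[1, 3, 4], [2]].

So P = [[1, 3, 4], [2]], Q = [[1, 2, 4], [3]].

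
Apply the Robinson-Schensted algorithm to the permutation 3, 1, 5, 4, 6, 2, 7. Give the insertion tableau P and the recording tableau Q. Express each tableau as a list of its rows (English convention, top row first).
P = [[1, 2, 6, 7], [3, 4], [5]], Q = [[1, 3, 5, 7], [2, 4], [6]]

Insert each entry of the permutation into P by Schensted row insertion, recording in Q the position of each new cell.

After inserting 3: P = [[3]].
After inserting 1: P = [[1], [3]].
After inserting 5: P = [[1, 5], [3]].
After inserting 4: P = [[1, 4], [3, 5]].
After inserting 6: P = [[1, 4, 6], [3, 5]].
After inserting 2: P = [[1, 2, 6], [3, 4], [5]].
After inserting 7: P = [[1, 2, 6, 7], [3, 4], [5]].

So P = [[1, 2, 6, 7], [3, 4], [5]], Q = [[1, 3, 5, 7], [2, 4], [6]].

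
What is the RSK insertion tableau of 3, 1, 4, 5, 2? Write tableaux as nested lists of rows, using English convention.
P = [[1, 2, 5], [3, 4]]

Insert 3: appended to row 1. P = [[3]].
Insert 1: 1 bumps 3 from row 1; 3 starts row 2. P = [[1], [3]].
Insert 4: appended to row 1. P = [[1, 4], [3]].
Insert 5: appended to row 1. P = [[1, 4, 5], [3]].
Insert 2: 2 bumps 4 from row 1; 4 appends to row 2. P = [[1, 2, 5], [3, 4]].

So P = [[1, 2, 5], [3, 4]].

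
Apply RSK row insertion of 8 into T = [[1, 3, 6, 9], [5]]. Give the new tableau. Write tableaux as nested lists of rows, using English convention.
In row 1, 8 replaces 9 (the leftmost entry greater than 8); 9 is bumped to row 2. 9 is appended to row 2. The new tableau is [[1, 3, 6, 8], [5, 9]].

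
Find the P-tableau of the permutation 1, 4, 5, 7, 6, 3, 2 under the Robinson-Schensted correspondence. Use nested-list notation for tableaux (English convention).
P = [[1, 2, 5, 6], [3], [4], [7]]

Insert 1: appended to row 1. P = [[1]].
Insert 4: appended to row 1. P = [[1, 4]].
Insert 5: appended to row 1. P = [[1, 4, 5]].
Insert 7: appended to row 1. P = [[1, 4, 5, 7]].
Insert 6: 6 bumps 7 from row 1; 7 starts row 2. P = [[1, 4, 5, 6], [7]].
Insert 3: 3 bumps 4 from row 1; 4 bumps 7 from row 2; 7 starts row 3. P = [[1, 3, 5, 6], [4], [7]].
Insert 2: 2 bumps 3 from row 1; 3 bumps 4 from row 2; 4 bumps 7 from row 3; 7 starts row 4. P = [[1, 2, 5, 6], [3], [4], [7]].

So P = [[1, 2, 5, 6], [3], [4], [7]].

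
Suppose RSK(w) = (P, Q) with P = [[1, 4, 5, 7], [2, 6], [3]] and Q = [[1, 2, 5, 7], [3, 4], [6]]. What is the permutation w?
3 6 2 4 5 1 7

Reverse the RSK construction: for i from n down to 1, find the cell of Q containing i, remove the entry at that cell from P, and reverse-bump it up through P; the value ejected from row 1 is w(i).

Step i=7: Q has 7 at row 1, column 4; remove that cell from P, ejecting 7. So w(7) = 7. P is now [[1, 4, 5], [2, 6], [3]].
Step i=6: Q has 6 at row 3, column 1; remove 3 from row 3 of P and reverse-bump: 3 enters row 2 and ejects 2; 2 enters row 1 and ejects 1. So w(6) = 1. P is now [[2, 4, 5], [3, 6]].
Step i=5: Q has 5 at row 1, column 3; remove that cell from P, ejecting 5. So w(5) = 5. P is now [[2, 4], [3, 6]].
Step i=4: Q has 4 at row 2, column 2; remove 6 from row 2 of P and reverse-bump: 6 enters row 1 and ejects 4. So w(4) = 4. P is now [[2, 6], [3]].
Step i=3: Q has 3 at row 2, column 1; remove 3 from row 2 of P and reverse-bump: 3 enters row 1 and ejects 2. So w(3) = 2. P is now [[3, 6]].
Step i=2: Q has 2 at row 1, column 2; remove that cell from P, ejecting 6. So w(2) = 6. P is now [[3]].
Step i=1: Q has 1 at row 1, column 1; remove that cell from P, ejecting 3. So w(1) = 3. P is now [].

So w = 3 6 2 4 5 1 7.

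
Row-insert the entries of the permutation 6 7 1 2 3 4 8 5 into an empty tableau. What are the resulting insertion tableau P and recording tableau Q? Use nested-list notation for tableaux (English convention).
Insert each entry of the permutation into P by Schensted row insertion, recording in Q the position of each new cell.

Insert 6: appended to row 1. P = [[6]].
Insert 7: appended to row 1. P = [[6, 7]].
Insert 1: 1 bumps 6 from row 1; 6 starts row 2. P = [[1, 7], [6]].
Insert 2: 2 bumps 7 from row 1; 7 appends to row 2. P = [[1, 2], [6, 7]].
Insert 3: appended to row 1. P = [[1, 2, 3], [6, 7]].
Insert 4: appended to row 1. P = [[1, 2, 3, 4], [6, 7]].
Insert 8: appended to row 1. P = [[1, 2, 3, 4, 8], [6, 7]].
Insert 5: 5 bumps 8 from row 1; 8 appends to row 2. P = [[1, 2, 3, 4, 5], [6, 7, 8]].

So P = [[1, 2, 3, 4, 5], [6, 7, 8]], Q = [[1, 2, 5, 6, 7], [3, 4, 8]].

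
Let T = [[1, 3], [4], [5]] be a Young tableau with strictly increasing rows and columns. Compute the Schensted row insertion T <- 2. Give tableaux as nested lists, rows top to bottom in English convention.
In row 1, 2 replaces 3 (the leftmost entry greater than 2); 3 is bumped to row 2. In row 2, 3 replaces 4 (the leftmost entry greater than 3); 4 is bumped to row 3. In row 3, 4 replaces 5 (the leftmost entry greater than 4); 5 is bumped to row 4. 5 starts a new row 4. The new tableau is [[1, 2], [3], [4], [5]].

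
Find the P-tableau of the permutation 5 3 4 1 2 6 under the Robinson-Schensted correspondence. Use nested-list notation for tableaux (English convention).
Insert 5: appended to row 1. P = [[5]].
Insert 3: 3 bumps 5 from row 1; 5 starts row 2. P = [[3], [5]].
Insert 4: appended to row 1. P = [[3, 4], [5]].
Insert 1: 1 bumps 3 from row 1; 3 bumps 5 from row 2; 5 starts row 3. P = [[1, 4], [3], [5]].
Insert 2: 2 bumps 4 from row 1; 4 appends to row 2. P = [[1, 2], [3, 4], [5]].
Insert 6: appended to row 1. P = [[1, 2, 6], [3, 4], [5]].

So P = [[1, 2, 6], [3, 4], [5]].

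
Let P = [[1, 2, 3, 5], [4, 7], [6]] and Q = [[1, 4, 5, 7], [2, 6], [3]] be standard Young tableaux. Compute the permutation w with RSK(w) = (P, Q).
6 4 1 2 7 3 5

Reverse the RSK construction: for i from n down to 1, find the cell of Q containing i, remove the entry at that cell from P, and reverse-bump it up through P; the value ejected from row 1 is w(i).

Step i=7: Q has 7 at row 1, column 4; remove that cell from P, ejecting 5. So w(7) = 5. P is now [[1, 2, 3], [4, 7], [6]].
Step i=6: Q has 6 at row 2, column 2; remove 7 from row 2 of P and reverse-bump: 7 enters row 1 and ejects 3. So w(6) = 3. P is now [[1, 2, 7], [4], [6]].
Step i=5: Q has 5 at row 1, column 3; remove that cell from P, ejecting 7. So w(5) = 7. P is now [[1, 2], [4], [6]].
Step i=4: Q has 4 at row 1, column 2; remove that cell from P, ejecting 2. So w(4) = 2. P is now [[1], [4], [6]].
Step i=3: Q has 3 at row 3, column 1; remove 6 from row 3 of P and reverse-bump: 6 enters row 2 and ejects 4; 4 enters row 1 and ejects 1. So w(3) = 1. P is now [[4], [6]].
Step i=2: Q has 2 at row 2, column 1; remove 6 from row 2 of P and reverse-bump: 6 enters row 1 and ejects 4. So w(2) = 4. P is now [[6]].
Step i=1: Q has 1 at row 1, column 1; remove that cell from P, ejecting 6. So w(1) = 6. P is now [].

So w = 6 4 1 2 7 3 5.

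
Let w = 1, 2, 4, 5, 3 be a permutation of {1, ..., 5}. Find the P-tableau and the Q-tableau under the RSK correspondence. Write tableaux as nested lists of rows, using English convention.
P = [[1, 2, 3, 5], [4]], Q = [[1, 2, 3, 4], [5]]

Insert each entry of the permutation into P by Schensted row insertion, recording in Q the position of each new cell.

After inserting 1: P = [[1]].
After inserting 2: P = [[1, 2]].
After inserting 4: P = [[1, 2, 4]].
After inserting 5: P = [[1, 2, 4, 5]].
After inserting 3: P = [[1, 2, 3, 5], [4]].

So P = [[1, 2, 3, 5], [4]], Q = [[1, 2, 3, 4], [5]].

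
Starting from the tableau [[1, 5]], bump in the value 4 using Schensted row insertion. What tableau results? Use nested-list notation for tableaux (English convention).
In row 1, 4 replaces 5 (the leftmost entry greater than 4); 5 is bumped to row 2. 5 starts a new row 2. The new tableau is [[1, 4], [5]].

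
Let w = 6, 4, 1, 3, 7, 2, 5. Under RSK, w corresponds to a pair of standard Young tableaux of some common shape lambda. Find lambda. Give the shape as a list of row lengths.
[3, 2, 1, 1]

Row-insert each entry into an empty tableau.

After inserting 6: P = [[6]].
After inserting 4: P = [[4], [6]].
After inserting 1: P = [[1], [4], [6]].
After inserting 3: P = [[1, 3], [4], [6]].
After inserting 7: P = [[1, 3, 7], [4], [6]].
After inserting 2: P = [[1, 2, 7], [3], [4], [6]].
After inserting 5: P = [[1, 2, 5], [3, 7], [4], [6]].

The final insertion tableau P = [[1, 2, 5], [3, 7], [4], [6]] has shape [3, 2, 1, 1].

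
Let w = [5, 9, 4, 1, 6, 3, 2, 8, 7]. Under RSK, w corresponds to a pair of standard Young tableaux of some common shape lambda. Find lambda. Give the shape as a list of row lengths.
Row-insert each entry into an empty tableau.

After inserting 5: P = [[5]].
After inserting 9: P = [[5, 9]].
After inserting 4: P = [[4, 9], [5]].
After inserting 1: P = [[1, 9], [4], [5]].
After inserting 6: P = [[1, 6], [4, 9], [5]].
After inserting 3: P = [[1, 3], [4, 6], [5, 9]].
After inserting 2: P = [[1, 2], [3, 6], [4, 9], [5]].
After inserting 8: P = [[1, 2, 8], [3, 6], [4, 9], [5]].
After inserting 7: P = [[1, 2, 7], [3, 6, 8], [4, 9], [5]].

The final insertion tableau P = [[1, 2, 7], [3, 6, 8], [4, 9], [5]] has shape [3, 3, 2, 1].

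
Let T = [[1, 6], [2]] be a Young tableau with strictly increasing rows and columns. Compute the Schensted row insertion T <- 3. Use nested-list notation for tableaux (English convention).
[[1, 3], [2, 6]]

In row 1, 3 replaces 6 (the leftmost entry greater than 3); 6 is bumped to row 2. 6 is appended to row 2. The new tableau is [[1, 3], [2, 6]].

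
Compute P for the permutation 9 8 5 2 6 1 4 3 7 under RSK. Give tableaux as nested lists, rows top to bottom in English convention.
After inserting 9: P = [[9]].
After inserting 8: P = [[8], [9]].
After inserting 5: P = [[5], [8], [9]].
After inserting 2: P = [[2], [5], [8], [9]].
After inserting 6: P = [[2, 6], [5], [8], [9]].
After inserting 1: P = [[1, 6], [2], [5], [8], [9]].
After inserting 4: P = [[1, 4], [2, 6], [5], [8], [9]].
After inserting 3: P = [[1, 3], [2, 4], [5, 6], [8], [9]].
After inserting 7: P = [[1, 3, 7], [2, 4], [5, 6], [8], [9]].

So P = [[1, 3, 7], [2, 4], [5, 6], [8], [9]].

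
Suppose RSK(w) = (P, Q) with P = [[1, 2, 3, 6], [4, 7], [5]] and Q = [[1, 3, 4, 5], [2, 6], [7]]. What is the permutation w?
5 1 2 4 7 6 3

Reverse the RSK construction: for i from n down to 1, find the cell of Q containing i, remove the entry at that cell from P, and reverse-bump it up through P; the value ejected from row 1 is w(i).

Step i=7: Q has 7 at row 3, column 1; remove 5 from row 3 of P and reverse-bump: 5 enters row 2 and ejects 4; 4 enters row 1 and ejects 3. So w(7) = 3. P is now [[1, 2, 4, 6], [5, 7]].
Step i=6: Q has 6 at row 2, column 2; remove 7 from row 2 of P and reverse-bump: 7 enters row 1 and ejects 6. So w(6) = 6. P is now [[1, 2, 4, 7], [5]].
Step i=5: Q has 5 at row 1, column 4; remove that cell from P, ejecting 7. So w(5) = 7. P is now [[1, 2, 4], [5]].
Step i=4: Q has 4 at row 1, column 3; remove that cell from P, ejecting 4. So w(4) = 4. P is now [[1, 2], [5]].
Step i=3: Q has 3 at row 1, column 2; remove that cell from P, ejecting 2. So w(3) = 2. P is now [[1], [5]].
Step i=2: Q has 2 at row 2, column 1; remove 5 from row 2 of P and reverse-bump: 5 enters row 1 and ejects 1. So w(2) = 1. P is now [[5]].
Step i=1: Q has 1 at row 1, column 1; remove that cell from P, ejecting 5. So w(1) = 5. P is now [].

So w = 5 1 2 4 7 6 3.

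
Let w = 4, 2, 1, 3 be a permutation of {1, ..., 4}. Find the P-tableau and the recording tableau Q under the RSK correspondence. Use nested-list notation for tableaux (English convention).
P = [[1, 3], [2], [4]], Q = [[1, 4], [2], [3]]

Insert each entry of the permutation into P by Schensted row insertion, recording in Q the position of each new cell.

After inserting 4: P = [[4]].
After inserting 2: P = [[2], [4]].
After inserting 1: P = [[1], [2], [4]].
After inserting 3: P = [[1, 3], [2], [4]].

So P = [[1, 3], [2], [4]], Q = [[1, 4], [2], [3]].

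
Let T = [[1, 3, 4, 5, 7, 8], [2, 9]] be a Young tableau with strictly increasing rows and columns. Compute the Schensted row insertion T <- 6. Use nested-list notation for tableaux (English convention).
In row 1, 6 replaces 7 (the leftmost entry greater than 6); 7 is bumped to row 2. In row 2, 7 replaces 9 (the leftmost entry greater than 7); 9 is bumped to row 3. 9 starts a new row 3. The new tableau is [[1, 3, 4, 5, 6, 8], [2, 7], [9]].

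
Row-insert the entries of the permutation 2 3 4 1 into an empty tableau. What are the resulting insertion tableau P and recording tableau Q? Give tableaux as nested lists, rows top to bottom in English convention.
Insert each entry of the permutation into P by Schensted row insertion, recording in Q the position of each new cell.

Insert 2: appended to row 1. P = [[2]], Q = [[1]].
Insert 3: appended to row 1. P = [[2, 3]], Q = [[1, 2]].
Insert 4: appended to row 1. P = [[2, 3, 4]], Q = [[1, 2, 3]].
Insert 1: 1 bumps 2 from row 1; 2 starts row 2. P = [[1, 3, 4], [2]], Q = [[1, 2, 3], [4]].

So P = [[1, 3, 4], [2]], Q = [[1, 2, 3], [4]].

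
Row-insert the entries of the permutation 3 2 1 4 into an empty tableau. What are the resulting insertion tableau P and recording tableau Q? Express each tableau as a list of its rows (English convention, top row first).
P = [[1, 4], [2], [3]], Q = [[1, 4], [2], [3]]

Insert each entry of the permutation into P by Schensted row insertion, recording in Q the position of each new cell.

After inserting 3: P = [[3]].
After inserting 2: P = [[2], [3]].
After inserting 1: P = [[1], [2], [3]].
After inserting 4: P = [[1, 4], [2], [3]].

So P = [[1, 4], [2], [3]], Q = [[1, 4], [2], [3]].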